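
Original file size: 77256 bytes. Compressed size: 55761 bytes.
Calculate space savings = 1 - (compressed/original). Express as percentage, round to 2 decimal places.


ratio = compressed/original = 55761/77256 = 0.721769
savings = 1 - ratio = 1 - 0.721769 = 0.278231
as a percentage: 0.278231 * 100 = 27.82%

Space savings = 1 - 55761/77256 = 27.82%


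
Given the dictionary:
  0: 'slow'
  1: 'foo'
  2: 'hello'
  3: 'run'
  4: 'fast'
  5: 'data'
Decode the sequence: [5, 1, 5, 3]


Look up each index in the dictionary:
  5 -> 'data'
  1 -> 'foo'
  5 -> 'data'
  3 -> 'run'

Decoded: "data foo data run"


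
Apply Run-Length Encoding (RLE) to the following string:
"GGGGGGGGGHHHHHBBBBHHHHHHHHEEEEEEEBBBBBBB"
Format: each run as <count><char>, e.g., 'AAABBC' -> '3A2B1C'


Scanning runs left to right:
  i=0: run of 'G' x 9 -> '9G'
  i=9: run of 'H' x 5 -> '5H'
  i=14: run of 'B' x 4 -> '4B'
  i=18: run of 'H' x 8 -> '8H'
  i=26: run of 'E' x 7 -> '7E'
  i=33: run of 'B' x 7 -> '7B'

RLE = 9G5H4B8H7E7B


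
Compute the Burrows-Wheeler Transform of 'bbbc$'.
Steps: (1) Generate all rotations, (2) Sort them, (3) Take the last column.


Rotations (sorted):
  0: $bbbc -> last char: c
  1: bbbc$ -> last char: $
  2: bbc$b -> last char: b
  3: bc$bb -> last char: b
  4: c$bbb -> last char: b


BWT = c$bbb


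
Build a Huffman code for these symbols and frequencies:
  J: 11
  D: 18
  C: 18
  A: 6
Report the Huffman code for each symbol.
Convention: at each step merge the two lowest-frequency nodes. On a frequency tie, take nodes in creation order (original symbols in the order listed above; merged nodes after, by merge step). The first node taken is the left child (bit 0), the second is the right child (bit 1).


Huffman tree construction:
Step 1: Merge A(6) + J(11) = 17
Step 2: Merge (A+J)(17) + D(18) = 35
Step 3: Merge C(18) + ((A+J)+D)(35) = 53
Read each symbol's code off the tree from the root (left child = 0, right child = 1).

Codes:
  J: 101 (length 3)
  D: 11 (length 2)
  C: 0 (length 1)
  A: 100 (length 3)
Average code length: 105/53 = 1.9811 bits/symbol


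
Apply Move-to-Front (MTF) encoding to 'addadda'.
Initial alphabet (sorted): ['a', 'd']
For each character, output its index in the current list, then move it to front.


MTF encoding:
'a': index 0 in ['a', 'd'] -> ['a', 'd']
'd': index 1 in ['a', 'd'] -> ['d', 'a']
'd': index 0 in ['d', 'a'] -> ['d', 'a']
'a': index 1 in ['d', 'a'] -> ['a', 'd']
'd': index 1 in ['a', 'd'] -> ['d', 'a']
'd': index 0 in ['d', 'a'] -> ['d', 'a']
'a': index 1 in ['d', 'a'] -> ['a', 'd']


Output: [0, 1, 0, 1, 1, 0, 1]


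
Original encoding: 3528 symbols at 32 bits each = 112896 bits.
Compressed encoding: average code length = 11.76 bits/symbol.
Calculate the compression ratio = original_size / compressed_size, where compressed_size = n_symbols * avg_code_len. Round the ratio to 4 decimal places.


original_size = n_symbols * orig_bits = 3528 * 32 = 112896 bits
compressed_size = n_symbols * avg_code_len = 3528 * 11.76 = 41489.28 bits
ratio = original_size / compressed_size = 112896 / 41489.28 = 2.7211

Compression ratio = 2.7211


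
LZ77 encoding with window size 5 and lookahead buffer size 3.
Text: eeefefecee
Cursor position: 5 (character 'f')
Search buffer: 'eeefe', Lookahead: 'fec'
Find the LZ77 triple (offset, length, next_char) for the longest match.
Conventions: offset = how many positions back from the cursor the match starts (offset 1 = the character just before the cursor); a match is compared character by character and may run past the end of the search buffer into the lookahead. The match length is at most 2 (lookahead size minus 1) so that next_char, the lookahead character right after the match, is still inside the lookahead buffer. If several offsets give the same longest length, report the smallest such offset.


Try each offset into the search buffer:
  offset=1 (pos 4, char 'e'): match length 0
  offset=2 (pos 3, char 'f'): match length 2
  offset=3 (pos 2, char 'e'): match length 0
  offset=4 (pos 1, char 'e'): match length 0
  offset=5 (pos 0, char 'e'): match length 0
Longest match has length 2 at offset 2.
next_char = character at position 5 + 2 = 7 -> 'c'

Best match: offset=2, length=2 (matching 'fe' starting at position 3)
LZ77 triple: (2, 2, 'c')


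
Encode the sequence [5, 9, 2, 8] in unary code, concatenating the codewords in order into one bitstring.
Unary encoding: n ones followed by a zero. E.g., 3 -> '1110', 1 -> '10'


Encode each number as n ones followed by a terminating 0:
  5 -> 111110 (6 bits)
  9 -> 1111111110 (10 bits)
  2 -> 110 (3 bits)
  8 -> 111111110 (9 bits)
Total length = 6 + 10 + 3 + 9 = 28 bits.

Unary([5, 9, 2, 8]) = 1111101111111110110111111110 (28 bits)


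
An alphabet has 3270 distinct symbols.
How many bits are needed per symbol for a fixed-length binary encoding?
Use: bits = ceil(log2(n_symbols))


log2(3270) = 11.6751
Bracket: 2^11 = 2048 < 3270 <= 2^12 = 4096
So ceil(log2(3270)) = 12

bits = ceil(log2(3270)) = ceil(11.6751) = 12 bits


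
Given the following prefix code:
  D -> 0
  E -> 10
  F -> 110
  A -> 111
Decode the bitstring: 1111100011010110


Decoding step by step:
Bits 111 -> A
Bits 110 -> F
Bits 0 -> D
Bits 0 -> D
Bits 110 -> F
Bits 10 -> E
Bits 110 -> F


Decoded message: AFDDFEF


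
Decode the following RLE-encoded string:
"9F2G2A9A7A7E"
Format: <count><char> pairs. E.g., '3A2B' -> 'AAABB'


Expanding each <count><char> pair:
  9F -> 'FFFFFFFFF'
  2G -> 'GG'
  2A -> 'AA'
  9A -> 'AAAAAAAAA'
  7A -> 'AAAAAAA'
  7E -> 'EEEEEEE'

Decoded = FFFFFFFFFGGAAAAAAAAAAAAAAAAAAEEEEEEE


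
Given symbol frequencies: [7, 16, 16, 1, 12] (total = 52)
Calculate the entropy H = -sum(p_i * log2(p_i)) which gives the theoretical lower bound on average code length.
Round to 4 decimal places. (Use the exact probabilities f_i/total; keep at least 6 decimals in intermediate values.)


Per-symbol terms -p_i * log2(p_i) with p_i = f_i/52:
  p = 7/52 = 0.134615: log2(p) = -2.893085, -p*log2(p) = 0.389454
  p = 16/52 = 0.307692: log2(p) = -1.700440, -p*log2(p) = 0.523212
  p = 16/52 = 0.307692: log2(p) = -1.700440, -p*log2(p) = 0.523212
  p = 1/52 = 0.019231: log2(p) = -5.700440, -p*log2(p) = 0.109624
  p = 12/52 = 0.230769: log2(p) = -2.115477, -p*log2(p) = 0.488187
H = 0.389454 + 0.523212 + 0.523212 + 0.109624 + 0.488187 = 2.033689

H = 2.0337 bits/symbol


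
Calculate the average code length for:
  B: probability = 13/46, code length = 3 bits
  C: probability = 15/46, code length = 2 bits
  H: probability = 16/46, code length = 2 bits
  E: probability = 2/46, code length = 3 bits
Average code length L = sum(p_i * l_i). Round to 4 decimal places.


Weighted contributions p_i * l_i:
  B: (13/46) * 3 = 39/46
  C: (15/46) * 2 = 30/46
  H: (16/46) * 2 = 32/46
  E: (2/46) * 3 = 6/46
Sum = (39 + 30 + 32 + 6)/46 = 107/46

L = 107/46 = 2.3261 bits/symbol


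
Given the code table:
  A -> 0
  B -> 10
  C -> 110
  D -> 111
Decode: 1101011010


Decoding:
110 -> C
10 -> B
110 -> C
10 -> B


Result: CBCB


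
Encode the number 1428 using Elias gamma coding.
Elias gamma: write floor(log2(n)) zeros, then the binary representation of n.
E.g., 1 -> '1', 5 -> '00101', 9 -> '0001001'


num_bits = floor(log2(1428)) + 1 = 11
leading_zeros = num_bits - 1 = 10
binary(1428) = 10110010100

Elias gamma(1428) = '0000000000' + '10110010100' = 000000000010110010100 (21 bits)


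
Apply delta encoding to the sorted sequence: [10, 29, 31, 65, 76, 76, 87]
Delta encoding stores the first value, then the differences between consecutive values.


First value: 10
Deltas:
  29 - 10 = 19
  31 - 29 = 2
  65 - 31 = 34
  76 - 65 = 11
  76 - 76 = 0
  87 - 76 = 11


Delta encoded: [10, 19, 2, 34, 11, 0, 11]


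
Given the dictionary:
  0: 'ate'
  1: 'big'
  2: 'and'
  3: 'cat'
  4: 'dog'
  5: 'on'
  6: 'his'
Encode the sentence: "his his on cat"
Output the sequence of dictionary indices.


Look up each word in the dictionary:
  'his' -> 6
  'his' -> 6
  'on' -> 5
  'cat' -> 3

Encoded: [6, 6, 5, 3]


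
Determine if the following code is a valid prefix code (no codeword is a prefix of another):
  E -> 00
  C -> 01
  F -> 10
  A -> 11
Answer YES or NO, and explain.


Checking each pair (does one codeword prefix another?):
  E='00' vs C='01': no prefix
  E='00' vs F='10': no prefix
  E='00' vs A='11': no prefix
  C='01' vs E='00': no prefix
  C='01' vs F='10': no prefix
  C='01' vs A='11': no prefix
  F='10' vs E='00': no prefix
  F='10' vs C='01': no prefix
  F='10' vs A='11': no prefix
  A='11' vs E='00': no prefix
  A='11' vs C='01': no prefix
  A='11' vs F='10': no prefix
No violation found over all pairs.

YES -- this is a valid prefix code. No codeword is a prefix of any other codeword.


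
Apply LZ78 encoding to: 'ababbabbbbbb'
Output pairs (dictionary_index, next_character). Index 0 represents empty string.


LZ78 encoding steps:
Dictionary: {0: ''}
Step 1: w='' (idx 0), next='a' -> output (0, 'a'), add 'a' as idx 1
Step 2: w='' (idx 0), next='b' -> output (0, 'b'), add 'b' as idx 2
Step 3: w='a' (idx 1), next='b' -> output (1, 'b'), add 'ab' as idx 3
Step 4: w='b' (idx 2), next='a' -> output (2, 'a'), add 'ba' as idx 4
Step 5: w='b' (idx 2), next='b' -> output (2, 'b'), add 'bb' as idx 5
Step 6: w='bb' (idx 5), next='b' -> output (5, 'b'), add 'bbb' as idx 6
Step 7: w='b' (idx 2), end of input -> output (2, '')


Encoded: [(0, 'a'), (0, 'b'), (1, 'b'), (2, 'a'), (2, 'b'), (5, 'b'), (2, '')]


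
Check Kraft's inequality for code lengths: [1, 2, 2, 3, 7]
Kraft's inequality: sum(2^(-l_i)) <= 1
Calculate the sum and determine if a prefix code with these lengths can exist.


Sum = 2^(-1) + 2^(-2) + 2^(-2) + 2^(-3) + 2^(-7)
    = 0.5 + 0.25 + 0.25 + 0.125 + 0.0078125
    = 145/128 = 1.1328125
Since 1.1328125 > 1, Kraft's inequality is NOT satisfied.
A prefix code with these lengths CANNOT exist.

Kraft sum = 1.1328125. Not satisfied.


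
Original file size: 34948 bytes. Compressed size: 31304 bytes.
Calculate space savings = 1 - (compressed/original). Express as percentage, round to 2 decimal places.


ratio = compressed/original = 31304/34948 = 0.895731
savings = 1 - ratio = 1 - 0.895731 = 0.104269
as a percentage: 0.104269 * 100 = 10.43%

Space savings = 1 - 31304/34948 = 10.43%


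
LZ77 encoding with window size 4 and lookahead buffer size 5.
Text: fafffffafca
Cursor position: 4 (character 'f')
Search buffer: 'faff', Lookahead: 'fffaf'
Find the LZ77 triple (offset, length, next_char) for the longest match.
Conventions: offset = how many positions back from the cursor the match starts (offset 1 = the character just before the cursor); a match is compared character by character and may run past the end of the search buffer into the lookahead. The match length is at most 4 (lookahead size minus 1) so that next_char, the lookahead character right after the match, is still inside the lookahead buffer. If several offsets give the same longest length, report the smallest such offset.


Try each offset into the search buffer:
  offset=1 (pos 3, char 'f'): match length 3
  offset=2 (pos 2, char 'f'): match length 3
  offset=3 (pos 1, char 'a'): match length 0
  offset=4 (pos 0, char 'f'): match length 1
Longest match has length 3, found at offsets 1, 2; take the smallest, offset 1.
next_char = character at position 4 + 3 = 7 -> 'a'

Best match: offset=1, length=3 (matching 'fff' starting at position 3)
LZ77 triple: (1, 3, 'a')


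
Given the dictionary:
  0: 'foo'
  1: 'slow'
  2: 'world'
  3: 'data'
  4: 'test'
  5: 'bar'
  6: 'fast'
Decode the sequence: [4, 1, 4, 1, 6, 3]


Look up each index in the dictionary:
  4 -> 'test'
  1 -> 'slow'
  4 -> 'test'
  1 -> 'slow'
  6 -> 'fast'
  3 -> 'data'

Decoded: "test slow test slow fast data"


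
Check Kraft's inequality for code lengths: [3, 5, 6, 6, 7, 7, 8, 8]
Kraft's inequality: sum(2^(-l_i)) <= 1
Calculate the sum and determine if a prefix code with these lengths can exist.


Sum = 2^(-3) + 2^(-5) + 2^(-6) + 2^(-6) + 2^(-7) + 2^(-7) + 2^(-8) + 2^(-8)
    = 0.125 + 0.03125 + 0.015625 + 0.015625 + 0.0078125 + 0.0078125 + 0.00390625 + 0.00390625
    = 54/256 = 0.2109375
Since 0.2109375 <= 1, Kraft's inequality IS satisfied.
A prefix code with these lengths CAN exist.

Kraft sum = 0.2109375. Satisfied.


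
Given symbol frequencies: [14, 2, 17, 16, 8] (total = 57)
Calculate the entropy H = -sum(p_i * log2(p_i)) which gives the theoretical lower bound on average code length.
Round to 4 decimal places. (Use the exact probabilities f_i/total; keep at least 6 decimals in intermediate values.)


Per-symbol terms -p_i * log2(p_i) with p_i = f_i/57:
  p = 14/57 = 0.245614: log2(p) = -2.025535, -p*log2(p) = 0.497500
  p = 2/57 = 0.035088: log2(p) = -4.832890, -p*log2(p) = 0.169575
  p = 17/57 = 0.298246: log2(p) = -1.745427, -p*log2(p) = 0.520566
  p = 16/57 = 0.280702: log2(p) = -1.832890, -p*log2(p) = 0.514495
  p = 8/57 = 0.140351: log2(p) = -2.832890, -p*log2(p) = 0.397599
H = 0.497500 + 0.169575 + 0.520566 + 0.514495 + 0.397599 = 2.099735

H = 2.0997 bits/symbol


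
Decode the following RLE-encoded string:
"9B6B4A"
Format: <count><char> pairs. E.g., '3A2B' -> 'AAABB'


Expanding each <count><char> pair:
  9B -> 'BBBBBBBBB'
  6B -> 'BBBBBB'
  4A -> 'AAAA'

Decoded = BBBBBBBBBBBBBBBAAAA


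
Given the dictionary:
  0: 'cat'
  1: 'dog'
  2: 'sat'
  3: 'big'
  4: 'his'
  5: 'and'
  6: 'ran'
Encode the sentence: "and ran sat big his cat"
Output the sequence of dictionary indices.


Look up each word in the dictionary:
  'and' -> 5
  'ran' -> 6
  'sat' -> 2
  'big' -> 3
  'his' -> 4
  'cat' -> 0

Encoded: [5, 6, 2, 3, 4, 0]


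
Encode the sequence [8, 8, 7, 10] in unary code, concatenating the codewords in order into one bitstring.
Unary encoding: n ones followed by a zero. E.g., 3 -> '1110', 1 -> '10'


Encode each number as n ones followed by a terminating 0:
  8 -> 111111110 (9 bits)
  8 -> 111111110 (9 bits)
  7 -> 11111110 (8 bits)
  10 -> 11111111110 (11 bits)
Total length = 9 + 9 + 8 + 11 = 37 bits.

Unary([8, 8, 7, 10]) = 1111111101111111101111111011111111110 (37 bits)


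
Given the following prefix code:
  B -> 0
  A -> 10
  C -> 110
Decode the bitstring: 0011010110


Decoding step by step:
Bits 0 -> B
Bits 0 -> B
Bits 110 -> C
Bits 10 -> A
Bits 110 -> C


Decoded message: BBCAC


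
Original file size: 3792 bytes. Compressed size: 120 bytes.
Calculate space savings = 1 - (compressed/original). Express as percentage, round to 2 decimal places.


ratio = compressed/original = 120/3792 = 0.031646
savings = 1 - ratio = 1 - 0.031646 = 0.968354
as a percentage: 0.968354 * 100 = 96.84%

Space savings = 1 - 120/3792 = 96.84%


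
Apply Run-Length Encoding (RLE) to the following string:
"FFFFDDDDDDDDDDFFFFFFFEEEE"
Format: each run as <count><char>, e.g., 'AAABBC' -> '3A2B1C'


Scanning runs left to right:
  i=0: run of 'F' x 4 -> '4F'
  i=4: run of 'D' x 10 -> '10D'
  i=14: run of 'F' x 7 -> '7F'
  i=21: run of 'E' x 4 -> '4E'

RLE = 4F10D7F4E


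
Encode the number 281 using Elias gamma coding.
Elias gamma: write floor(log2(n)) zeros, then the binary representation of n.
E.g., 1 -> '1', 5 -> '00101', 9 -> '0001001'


num_bits = floor(log2(281)) + 1 = 9
leading_zeros = num_bits - 1 = 8
binary(281) = 100011001

Elias gamma(281) = '00000000' + '100011001' = 00000000100011001 (17 bits)


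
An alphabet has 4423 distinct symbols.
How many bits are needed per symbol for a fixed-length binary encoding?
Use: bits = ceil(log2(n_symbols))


log2(4423) = 12.1108
Bracket: 2^12 = 4096 < 4423 <= 2^13 = 8192
So ceil(log2(4423)) = 13

bits = ceil(log2(4423)) = ceil(12.1108) = 13 bits


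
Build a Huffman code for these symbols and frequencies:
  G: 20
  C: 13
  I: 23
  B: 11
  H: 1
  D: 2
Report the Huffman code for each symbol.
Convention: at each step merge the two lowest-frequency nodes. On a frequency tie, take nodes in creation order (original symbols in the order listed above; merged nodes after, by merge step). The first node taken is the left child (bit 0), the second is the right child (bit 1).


Huffman tree construction:
Step 1: Merge H(1) + D(2) = 3
Step 2: Merge (H+D)(3) + B(11) = 14
Step 3: Merge C(13) + ((H+D)+B)(14) = 27
Step 4: Merge G(20) + I(23) = 43
Step 5: Merge (C+((H+D)+B))(27) + (G+I)(43) = 70
Read each symbol's code off the tree from the root (left child = 0, right child = 1).

Codes:
  G: 10 (length 2)
  C: 00 (length 2)
  I: 11 (length 2)
  B: 011 (length 3)
  H: 0100 (length 4)
  D: 0101 (length 4)
Average code length: 157/70 = 2.2429 bits/symbol


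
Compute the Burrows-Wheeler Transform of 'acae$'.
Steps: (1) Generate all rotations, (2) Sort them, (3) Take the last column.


Rotations (sorted):
  0: $acae -> last char: e
  1: acae$ -> last char: $
  2: ae$ac -> last char: c
  3: cae$a -> last char: a
  4: e$aca -> last char: a


BWT = e$caa


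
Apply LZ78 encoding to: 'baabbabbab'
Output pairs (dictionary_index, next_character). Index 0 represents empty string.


LZ78 encoding steps:
Dictionary: {0: ''}
Step 1: w='' (idx 0), next='b' -> output (0, 'b'), add 'b' as idx 1
Step 2: w='' (idx 0), next='a' -> output (0, 'a'), add 'a' as idx 2
Step 3: w='a' (idx 2), next='b' -> output (2, 'b'), add 'ab' as idx 3
Step 4: w='b' (idx 1), next='a' -> output (1, 'a'), add 'ba' as idx 4
Step 5: w='b' (idx 1), next='b' -> output (1, 'b'), add 'bb' as idx 5
Step 6: w='ab' (idx 3), end of input -> output (3, '')


Encoded: [(0, 'b'), (0, 'a'), (2, 'b'), (1, 'a'), (1, 'b'), (3, '')]


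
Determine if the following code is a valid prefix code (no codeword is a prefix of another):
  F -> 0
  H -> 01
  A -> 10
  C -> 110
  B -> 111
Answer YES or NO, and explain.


Checking each pair (does one codeword prefix another?):
  F='0' vs H='01': prefix -- VIOLATION

NO -- this is NOT a valid prefix code. F (0) is a prefix of H (01).


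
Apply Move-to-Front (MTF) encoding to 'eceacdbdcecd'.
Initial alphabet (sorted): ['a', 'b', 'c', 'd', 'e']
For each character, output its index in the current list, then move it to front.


MTF encoding:
'e': index 4 in ['a', 'b', 'c', 'd', 'e'] -> ['e', 'a', 'b', 'c', 'd']
'c': index 3 in ['e', 'a', 'b', 'c', 'd'] -> ['c', 'e', 'a', 'b', 'd']
'e': index 1 in ['c', 'e', 'a', 'b', 'd'] -> ['e', 'c', 'a', 'b', 'd']
'a': index 2 in ['e', 'c', 'a', 'b', 'd'] -> ['a', 'e', 'c', 'b', 'd']
'c': index 2 in ['a', 'e', 'c', 'b', 'd'] -> ['c', 'a', 'e', 'b', 'd']
'd': index 4 in ['c', 'a', 'e', 'b', 'd'] -> ['d', 'c', 'a', 'e', 'b']
'b': index 4 in ['d', 'c', 'a', 'e', 'b'] -> ['b', 'd', 'c', 'a', 'e']
'd': index 1 in ['b', 'd', 'c', 'a', 'e'] -> ['d', 'b', 'c', 'a', 'e']
'c': index 2 in ['d', 'b', 'c', 'a', 'e'] -> ['c', 'd', 'b', 'a', 'e']
'e': index 4 in ['c', 'd', 'b', 'a', 'e'] -> ['e', 'c', 'd', 'b', 'a']
'c': index 1 in ['e', 'c', 'd', 'b', 'a'] -> ['c', 'e', 'd', 'b', 'a']
'd': index 2 in ['c', 'e', 'd', 'b', 'a'] -> ['d', 'c', 'e', 'b', 'a']


Output: [4, 3, 1, 2, 2, 4, 4, 1, 2, 4, 1, 2]


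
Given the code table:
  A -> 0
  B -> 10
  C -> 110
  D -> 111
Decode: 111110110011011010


Decoding:
111 -> D
110 -> C
110 -> C
0 -> A
110 -> C
110 -> C
10 -> B


Result: DCCACCB


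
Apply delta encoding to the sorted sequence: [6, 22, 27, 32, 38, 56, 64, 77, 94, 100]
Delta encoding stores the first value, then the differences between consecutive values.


First value: 6
Deltas:
  22 - 6 = 16
  27 - 22 = 5
  32 - 27 = 5
  38 - 32 = 6
  56 - 38 = 18
  64 - 56 = 8
  77 - 64 = 13
  94 - 77 = 17
  100 - 94 = 6


Delta encoded: [6, 16, 5, 5, 6, 18, 8, 13, 17, 6]


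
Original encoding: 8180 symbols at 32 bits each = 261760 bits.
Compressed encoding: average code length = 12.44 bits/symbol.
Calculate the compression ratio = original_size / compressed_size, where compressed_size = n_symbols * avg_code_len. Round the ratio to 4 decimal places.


original_size = n_symbols * orig_bits = 8180 * 32 = 261760 bits
compressed_size = n_symbols * avg_code_len = 8180 * 12.44 = 101759.2 bits
ratio = original_size / compressed_size = 261760 / 101759.2 = 2.5723

Compression ratio = 2.5723


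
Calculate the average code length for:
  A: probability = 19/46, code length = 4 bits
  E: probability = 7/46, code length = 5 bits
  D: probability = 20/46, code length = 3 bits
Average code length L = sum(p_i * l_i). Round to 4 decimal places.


Weighted contributions p_i * l_i:
  A: (19/46) * 4 = 76/46
  E: (7/46) * 5 = 35/46
  D: (20/46) * 3 = 60/46
Sum = (76 + 35 + 60)/46 = 171/46

L = 171/46 = 3.7174 bits/symbol


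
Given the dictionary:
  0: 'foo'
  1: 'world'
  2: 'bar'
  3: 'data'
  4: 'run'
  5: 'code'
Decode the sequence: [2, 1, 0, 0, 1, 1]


Look up each index in the dictionary:
  2 -> 'bar'
  1 -> 'world'
  0 -> 'foo'
  0 -> 'foo'
  1 -> 'world'
  1 -> 'world'

Decoded: "bar world foo foo world world"


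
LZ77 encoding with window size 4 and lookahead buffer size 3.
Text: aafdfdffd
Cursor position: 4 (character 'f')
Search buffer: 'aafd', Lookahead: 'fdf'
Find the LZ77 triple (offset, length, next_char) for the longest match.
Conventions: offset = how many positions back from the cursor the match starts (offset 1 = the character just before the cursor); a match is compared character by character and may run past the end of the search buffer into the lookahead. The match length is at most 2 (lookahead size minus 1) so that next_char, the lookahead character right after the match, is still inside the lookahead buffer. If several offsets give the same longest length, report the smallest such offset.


Try each offset into the search buffer:
  offset=1 (pos 3, char 'd'): match length 0
  offset=2 (pos 2, char 'f'): match length 2
  offset=3 (pos 1, char 'a'): match length 0
  offset=4 (pos 0, char 'a'): match length 0
Longest match has length 2 at offset 2.
next_char = character at position 4 + 2 = 6 -> 'f'

Best match: offset=2, length=2 (matching 'fd' starting at position 2)
LZ77 triple: (2, 2, 'f')


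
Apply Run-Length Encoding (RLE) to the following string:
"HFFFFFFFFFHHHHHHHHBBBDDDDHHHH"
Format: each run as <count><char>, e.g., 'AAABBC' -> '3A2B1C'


Scanning runs left to right:
  i=0: run of 'H' x 1 -> '1H'
  i=1: run of 'F' x 9 -> '9F'
  i=10: run of 'H' x 8 -> '8H'
  i=18: run of 'B' x 3 -> '3B'
  i=21: run of 'D' x 4 -> '4D'
  i=25: run of 'H' x 4 -> '4H'

RLE = 1H9F8H3B4D4H


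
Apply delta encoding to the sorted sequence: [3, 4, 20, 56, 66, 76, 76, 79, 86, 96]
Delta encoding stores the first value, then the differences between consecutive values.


First value: 3
Deltas:
  4 - 3 = 1
  20 - 4 = 16
  56 - 20 = 36
  66 - 56 = 10
  76 - 66 = 10
  76 - 76 = 0
  79 - 76 = 3
  86 - 79 = 7
  96 - 86 = 10


Delta encoded: [3, 1, 16, 36, 10, 10, 0, 3, 7, 10]


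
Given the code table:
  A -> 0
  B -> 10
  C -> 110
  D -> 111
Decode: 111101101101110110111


Decoding:
111 -> D
10 -> B
110 -> C
110 -> C
111 -> D
0 -> A
110 -> C
111 -> D


Result: DBCCDACD


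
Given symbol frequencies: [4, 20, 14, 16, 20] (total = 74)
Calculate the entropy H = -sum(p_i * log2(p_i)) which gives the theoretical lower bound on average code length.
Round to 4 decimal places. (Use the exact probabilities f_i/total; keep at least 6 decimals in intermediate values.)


Per-symbol terms -p_i * log2(p_i) with p_i = f_i/74:
  p = 4/74 = 0.054054: log2(p) = -4.209453, -p*log2(p) = 0.227538
  p = 20/74 = 0.270270: log2(p) = -1.887525, -p*log2(p) = 0.510142
  p = 14/74 = 0.189189: log2(p) = -2.402098, -p*log2(p) = 0.454451
  p = 16/74 = 0.216216: log2(p) = -2.209453, -p*log2(p) = 0.477720
  p = 20/74 = 0.270270: log2(p) = -1.887525, -p*log2(p) = 0.510142
H = 0.227538 + 0.510142 + 0.454451 + 0.477720 + 0.510142 = 2.179993

H = 2.18 bits/symbol


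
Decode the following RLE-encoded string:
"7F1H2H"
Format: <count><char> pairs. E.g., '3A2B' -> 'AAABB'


Expanding each <count><char> pair:
  7F -> 'FFFFFFF'
  1H -> 'H'
  2H -> 'HH'

Decoded = FFFFFFFHHH


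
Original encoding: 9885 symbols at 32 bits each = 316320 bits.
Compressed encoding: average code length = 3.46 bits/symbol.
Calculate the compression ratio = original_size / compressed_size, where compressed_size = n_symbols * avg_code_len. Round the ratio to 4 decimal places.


original_size = n_symbols * orig_bits = 9885 * 32 = 316320 bits
compressed_size = n_symbols * avg_code_len = 9885 * 3.46 = 34202.1 bits
ratio = original_size / compressed_size = 316320 / 34202.1 = 9.2486

Compression ratio = 9.2486


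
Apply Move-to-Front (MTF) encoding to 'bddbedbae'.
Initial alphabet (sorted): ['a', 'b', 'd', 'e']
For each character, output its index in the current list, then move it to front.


MTF encoding:
'b': index 1 in ['a', 'b', 'd', 'e'] -> ['b', 'a', 'd', 'e']
'd': index 2 in ['b', 'a', 'd', 'e'] -> ['d', 'b', 'a', 'e']
'd': index 0 in ['d', 'b', 'a', 'e'] -> ['d', 'b', 'a', 'e']
'b': index 1 in ['d', 'b', 'a', 'e'] -> ['b', 'd', 'a', 'e']
'e': index 3 in ['b', 'd', 'a', 'e'] -> ['e', 'b', 'd', 'a']
'd': index 2 in ['e', 'b', 'd', 'a'] -> ['d', 'e', 'b', 'a']
'b': index 2 in ['d', 'e', 'b', 'a'] -> ['b', 'd', 'e', 'a']
'a': index 3 in ['b', 'd', 'e', 'a'] -> ['a', 'b', 'd', 'e']
'e': index 3 in ['a', 'b', 'd', 'e'] -> ['e', 'a', 'b', 'd']


Output: [1, 2, 0, 1, 3, 2, 2, 3, 3]


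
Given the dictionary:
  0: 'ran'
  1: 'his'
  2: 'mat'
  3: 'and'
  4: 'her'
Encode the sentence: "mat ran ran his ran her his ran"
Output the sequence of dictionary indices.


Look up each word in the dictionary:
  'mat' -> 2
  'ran' -> 0
  'ran' -> 0
  'his' -> 1
  'ran' -> 0
  'her' -> 4
  'his' -> 1
  'ran' -> 0

Encoded: [2, 0, 0, 1, 0, 4, 1, 0]


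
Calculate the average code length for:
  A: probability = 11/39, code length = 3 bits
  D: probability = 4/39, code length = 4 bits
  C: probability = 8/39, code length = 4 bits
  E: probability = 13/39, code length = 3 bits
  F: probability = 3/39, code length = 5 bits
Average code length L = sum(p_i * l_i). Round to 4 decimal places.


Weighted contributions p_i * l_i:
  A: (11/39) * 3 = 33/39
  D: (4/39) * 4 = 16/39
  C: (8/39) * 4 = 32/39
  E: (13/39) * 3 = 39/39
  F: (3/39) * 5 = 15/39
Sum = (33 + 16 + 32 + 39 + 15)/39 = 135/39

L = 135/39 = 3.4615 bits/symbol


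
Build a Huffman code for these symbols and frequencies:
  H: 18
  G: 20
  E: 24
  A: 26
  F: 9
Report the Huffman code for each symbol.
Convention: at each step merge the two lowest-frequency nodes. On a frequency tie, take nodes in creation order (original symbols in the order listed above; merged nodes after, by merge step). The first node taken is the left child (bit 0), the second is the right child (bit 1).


Huffman tree construction:
Step 1: Merge F(9) + H(18) = 27
Step 2: Merge G(20) + E(24) = 44
Step 3: Merge A(26) + (F+H)(27) = 53
Step 4: Merge (G+E)(44) + (A+(F+H))(53) = 97
Read each symbol's code off the tree from the root (left child = 0, right child = 1).

Codes:
  H: 111 (length 3)
  G: 00 (length 2)
  E: 01 (length 2)
  A: 10 (length 2)
  F: 110 (length 3)
Average code length: 221/97 = 2.2784 bits/symbol


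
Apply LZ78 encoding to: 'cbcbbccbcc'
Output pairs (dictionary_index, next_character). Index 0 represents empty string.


LZ78 encoding steps:
Dictionary: {0: ''}
Step 1: w='' (idx 0), next='c' -> output (0, 'c'), add 'c' as idx 1
Step 2: w='' (idx 0), next='b' -> output (0, 'b'), add 'b' as idx 2
Step 3: w='c' (idx 1), next='b' -> output (1, 'b'), add 'cb' as idx 3
Step 4: w='b' (idx 2), next='c' -> output (2, 'c'), add 'bc' as idx 4
Step 5: w='cb' (idx 3), next='c' -> output (3, 'c'), add 'cbc' as idx 5
Step 6: w='c' (idx 1), end of input -> output (1, '')


Encoded: [(0, 'c'), (0, 'b'), (1, 'b'), (2, 'c'), (3, 'c'), (1, '')]


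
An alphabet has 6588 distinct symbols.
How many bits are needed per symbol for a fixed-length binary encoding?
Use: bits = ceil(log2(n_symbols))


log2(6588) = 12.6856
Bracket: 2^12 = 4096 < 6588 <= 2^13 = 8192
So ceil(log2(6588)) = 13

bits = ceil(log2(6588)) = ceil(12.6856) = 13 bits


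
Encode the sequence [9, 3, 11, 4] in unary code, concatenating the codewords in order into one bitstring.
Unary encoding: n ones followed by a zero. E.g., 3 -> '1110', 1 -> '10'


Encode each number as n ones followed by a terminating 0:
  9 -> 1111111110 (10 bits)
  3 -> 1110 (4 bits)
  11 -> 111111111110 (12 bits)
  4 -> 11110 (5 bits)
Total length = 10 + 4 + 12 + 5 = 31 bits.

Unary([9, 3, 11, 4]) = 1111111110111011111111111011110 (31 bits)


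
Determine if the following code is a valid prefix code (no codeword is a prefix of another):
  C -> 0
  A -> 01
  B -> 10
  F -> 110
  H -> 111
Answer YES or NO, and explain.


Checking each pair (does one codeword prefix another?):
  C='0' vs A='01': prefix -- VIOLATION

NO -- this is NOT a valid prefix code. C (0) is a prefix of A (01).


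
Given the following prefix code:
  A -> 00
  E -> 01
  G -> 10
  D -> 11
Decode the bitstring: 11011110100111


Decoding step by step:
Bits 11 -> D
Bits 01 -> E
Bits 11 -> D
Bits 10 -> G
Bits 10 -> G
Bits 01 -> E
Bits 11 -> D


Decoded message: DEDGGED


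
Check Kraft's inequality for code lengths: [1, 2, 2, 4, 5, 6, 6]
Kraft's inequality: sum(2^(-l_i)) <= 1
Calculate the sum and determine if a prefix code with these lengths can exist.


Sum = 2^(-1) + 2^(-2) + 2^(-2) + 2^(-4) + 2^(-5) + 2^(-6) + 2^(-6)
    = 0.5 + 0.25 + 0.25 + 0.0625 + 0.03125 + 0.015625 + 0.015625
    = 72/64 = 1.125
Since 1.125 > 1, Kraft's inequality is NOT satisfied.
A prefix code with these lengths CANNOT exist.

Kraft sum = 1.125. Not satisfied.


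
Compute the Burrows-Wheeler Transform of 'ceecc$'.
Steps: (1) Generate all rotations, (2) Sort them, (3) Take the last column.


Rotations (sorted):
  0: $ceecc -> last char: c
  1: c$ceec -> last char: c
  2: cc$cee -> last char: e
  3: ceecc$ -> last char: $
  4: ecc$ce -> last char: e
  5: eecc$c -> last char: c


BWT = cce$ec


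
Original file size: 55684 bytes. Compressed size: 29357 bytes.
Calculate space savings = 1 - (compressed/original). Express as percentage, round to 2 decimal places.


ratio = compressed/original = 29357/55684 = 0.527207
savings = 1 - ratio = 1 - 0.527207 = 0.472793
as a percentage: 0.472793 * 100 = 47.28%

Space savings = 1 - 29357/55684 = 47.28%


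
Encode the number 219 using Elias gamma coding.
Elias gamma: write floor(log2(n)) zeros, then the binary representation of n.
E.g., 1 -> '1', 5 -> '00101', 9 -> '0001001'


num_bits = floor(log2(219)) + 1 = 8
leading_zeros = num_bits - 1 = 7
binary(219) = 11011011

Elias gamma(219) = '0000000' + '11011011' = 000000011011011 (15 bits)


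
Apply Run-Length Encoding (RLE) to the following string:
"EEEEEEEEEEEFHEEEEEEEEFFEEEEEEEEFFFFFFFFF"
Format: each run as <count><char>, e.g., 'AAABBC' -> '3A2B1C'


Scanning runs left to right:
  i=0: run of 'E' x 11 -> '11E'
  i=11: run of 'F' x 1 -> '1F'
  i=12: run of 'H' x 1 -> '1H'
  i=13: run of 'E' x 8 -> '8E'
  i=21: run of 'F' x 2 -> '2F'
  i=23: run of 'E' x 8 -> '8E'
  i=31: run of 'F' x 9 -> '9F'

RLE = 11E1F1H8E2F8E9F


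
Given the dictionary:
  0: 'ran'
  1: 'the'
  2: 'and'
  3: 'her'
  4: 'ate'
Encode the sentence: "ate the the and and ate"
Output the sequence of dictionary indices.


Look up each word in the dictionary:
  'ate' -> 4
  'the' -> 1
  'the' -> 1
  'and' -> 2
  'and' -> 2
  'ate' -> 4

Encoded: [4, 1, 1, 2, 2, 4]


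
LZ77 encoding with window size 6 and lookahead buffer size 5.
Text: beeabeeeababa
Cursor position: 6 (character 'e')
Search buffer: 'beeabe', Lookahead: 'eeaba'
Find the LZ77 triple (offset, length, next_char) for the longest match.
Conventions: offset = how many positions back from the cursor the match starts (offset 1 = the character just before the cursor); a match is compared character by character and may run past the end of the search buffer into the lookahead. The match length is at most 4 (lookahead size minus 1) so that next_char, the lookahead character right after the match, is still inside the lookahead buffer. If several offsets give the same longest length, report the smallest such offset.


Try each offset into the search buffer:
  offset=1 (pos 5, char 'e'): match length 2
  offset=2 (pos 4, char 'b'): match length 0
  offset=3 (pos 3, char 'a'): match length 0
  offset=4 (pos 2, char 'e'): match length 1
  offset=5 (pos 1, char 'e'): match length 4
  offset=6 (pos 0, char 'b'): match length 0
Longest match has length 4 at offset 5.
next_char = character at position 6 + 4 = 10 -> 'a'

Best match: offset=5, length=4 (matching 'eeab' starting at position 1)
LZ77 triple: (5, 4, 'a')


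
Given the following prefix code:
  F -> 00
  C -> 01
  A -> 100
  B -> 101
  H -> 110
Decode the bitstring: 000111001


Decoding step by step:
Bits 00 -> F
Bits 01 -> C
Bits 110 -> H
Bits 01 -> C


Decoded message: FCHC


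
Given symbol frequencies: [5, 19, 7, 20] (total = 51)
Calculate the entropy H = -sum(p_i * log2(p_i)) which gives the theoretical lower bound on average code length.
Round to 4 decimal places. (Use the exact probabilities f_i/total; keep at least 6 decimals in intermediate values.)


Per-symbol terms -p_i * log2(p_i) with p_i = f_i/51:
  p = 5/51 = 0.098039: log2(p) = -3.350497, -p*log2(p) = 0.328480
  p = 19/51 = 0.372549: log2(p) = -1.424498, -p*log2(p) = 0.530695
  p = 7/51 = 0.137255: log2(p) = -2.865070, -p*log2(p) = 0.393245
  p = 20/51 = 0.392157: log2(p) = -1.350497, -p*log2(p) = 0.529607
H = 0.328480 + 0.530695 + 0.393245 + 0.529607 = 1.782027

H = 1.782 bits/symbol


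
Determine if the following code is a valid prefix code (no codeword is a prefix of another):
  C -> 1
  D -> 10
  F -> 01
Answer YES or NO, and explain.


Checking each pair (does one codeword prefix another?):
  C='1' vs D='10': prefix -- VIOLATION

NO -- this is NOT a valid prefix code. C (1) is a prefix of D (10).


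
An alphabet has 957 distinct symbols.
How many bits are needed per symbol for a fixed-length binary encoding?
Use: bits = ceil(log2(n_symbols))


log2(957) = 9.9024
Bracket: 2^9 = 512 < 957 <= 2^10 = 1024
So ceil(log2(957)) = 10

bits = ceil(log2(957)) = ceil(9.9024) = 10 bits


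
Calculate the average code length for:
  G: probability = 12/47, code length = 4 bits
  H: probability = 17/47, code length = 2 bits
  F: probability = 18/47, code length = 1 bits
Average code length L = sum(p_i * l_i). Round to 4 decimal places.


Weighted contributions p_i * l_i:
  G: (12/47) * 4 = 48/47
  H: (17/47) * 2 = 34/47
  F: (18/47) * 1 = 18/47
Sum = (48 + 34 + 18)/47 = 100/47

L = 100/47 = 2.1277 bits/symbol


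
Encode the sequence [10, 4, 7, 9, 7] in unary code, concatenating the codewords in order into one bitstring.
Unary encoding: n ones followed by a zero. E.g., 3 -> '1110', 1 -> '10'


Encode each number as n ones followed by a terminating 0:
  10 -> 11111111110 (11 bits)
  4 -> 11110 (5 bits)
  7 -> 11111110 (8 bits)
  9 -> 1111111110 (10 bits)
  7 -> 11111110 (8 bits)
Total length = 11 + 5 + 8 + 10 + 8 = 42 bits.

Unary([10, 4, 7, 9, 7]) = 111111111101111011111110111111111011111110 (42 bits)


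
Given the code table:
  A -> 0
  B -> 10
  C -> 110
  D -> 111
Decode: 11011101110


Decoding:
110 -> C
111 -> D
0 -> A
111 -> D
0 -> A


Result: CDADA


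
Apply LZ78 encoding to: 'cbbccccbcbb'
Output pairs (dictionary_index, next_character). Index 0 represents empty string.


LZ78 encoding steps:
Dictionary: {0: ''}
Step 1: w='' (idx 0), next='c' -> output (0, 'c'), add 'c' as idx 1
Step 2: w='' (idx 0), next='b' -> output (0, 'b'), add 'b' as idx 2
Step 3: w='b' (idx 2), next='c' -> output (2, 'c'), add 'bc' as idx 3
Step 4: w='c' (idx 1), next='c' -> output (1, 'c'), add 'cc' as idx 4
Step 5: w='c' (idx 1), next='b' -> output (1, 'b'), add 'cb' as idx 5
Step 6: w='cb' (idx 5), next='b' -> output (5, 'b'), add 'cbb' as idx 6


Encoded: [(0, 'c'), (0, 'b'), (2, 'c'), (1, 'c'), (1, 'b'), (5, 'b')]


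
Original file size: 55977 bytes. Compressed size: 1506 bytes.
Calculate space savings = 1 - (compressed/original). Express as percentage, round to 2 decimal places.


ratio = compressed/original = 1506/55977 = 0.026904
savings = 1 - ratio = 1 - 0.026904 = 0.973096
as a percentage: 0.973096 * 100 = 97.31%

Space savings = 1 - 1506/55977 = 97.31%


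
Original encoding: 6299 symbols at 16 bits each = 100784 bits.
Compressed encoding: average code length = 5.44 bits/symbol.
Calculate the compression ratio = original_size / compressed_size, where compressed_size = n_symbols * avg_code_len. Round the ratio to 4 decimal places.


original_size = n_symbols * orig_bits = 6299 * 16 = 100784 bits
compressed_size = n_symbols * avg_code_len = 6299 * 5.44 = 34266.56 bits
ratio = original_size / compressed_size = 100784 / 34266.56 = 2.9412

Compression ratio = 2.9412


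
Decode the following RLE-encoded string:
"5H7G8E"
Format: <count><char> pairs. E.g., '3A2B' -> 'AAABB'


Expanding each <count><char> pair:
  5H -> 'HHHHH'
  7G -> 'GGGGGGG'
  8E -> 'EEEEEEEE'

Decoded = HHHHHGGGGGGGEEEEEEEE


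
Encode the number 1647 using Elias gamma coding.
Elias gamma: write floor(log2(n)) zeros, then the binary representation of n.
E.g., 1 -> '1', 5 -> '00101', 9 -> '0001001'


num_bits = floor(log2(1647)) + 1 = 11
leading_zeros = num_bits - 1 = 10
binary(1647) = 11001101111

Elias gamma(1647) = '0000000000' + '11001101111' = 000000000011001101111 (21 bits)


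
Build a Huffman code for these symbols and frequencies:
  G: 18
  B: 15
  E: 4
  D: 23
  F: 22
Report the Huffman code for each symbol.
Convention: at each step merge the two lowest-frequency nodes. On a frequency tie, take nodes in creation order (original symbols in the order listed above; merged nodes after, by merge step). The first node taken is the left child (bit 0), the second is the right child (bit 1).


Huffman tree construction:
Step 1: Merge E(4) + B(15) = 19
Step 2: Merge G(18) + (E+B)(19) = 37
Step 3: Merge F(22) + D(23) = 45
Step 4: Merge (G+(E+B))(37) + (F+D)(45) = 82
Read each symbol's code off the tree from the root (left child = 0, right child = 1).

Codes:
  G: 00 (length 2)
  B: 011 (length 3)
  E: 010 (length 3)
  D: 11 (length 2)
  F: 10 (length 2)
Average code length: 183/82 = 2.2317 bits/symbol


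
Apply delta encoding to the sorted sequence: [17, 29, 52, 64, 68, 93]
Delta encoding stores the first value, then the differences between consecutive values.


First value: 17
Deltas:
  29 - 17 = 12
  52 - 29 = 23
  64 - 52 = 12
  68 - 64 = 4
  93 - 68 = 25


Delta encoded: [17, 12, 23, 12, 4, 25]


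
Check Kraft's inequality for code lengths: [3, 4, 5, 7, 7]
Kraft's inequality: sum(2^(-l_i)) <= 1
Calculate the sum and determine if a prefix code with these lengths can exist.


Sum = 2^(-3) + 2^(-4) + 2^(-5) + 2^(-7) + 2^(-7)
    = 0.125 + 0.0625 + 0.03125 + 0.0078125 + 0.0078125
    = 30/128 = 0.234375
Since 0.234375 <= 1, Kraft's inequality IS satisfied.
A prefix code with these lengths CAN exist.

Kraft sum = 0.234375. Satisfied.


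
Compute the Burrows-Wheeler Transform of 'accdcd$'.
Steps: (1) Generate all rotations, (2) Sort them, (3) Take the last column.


Rotations (sorted):
  0: $accdcd -> last char: d
  1: accdcd$ -> last char: $
  2: ccdcd$a -> last char: a
  3: cd$accd -> last char: d
  4: cdcd$ac -> last char: c
  5: d$accdc -> last char: c
  6: dcd$acc -> last char: c


BWT = d$adccc


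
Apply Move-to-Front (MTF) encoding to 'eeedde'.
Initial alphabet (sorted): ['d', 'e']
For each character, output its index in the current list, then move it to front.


MTF encoding:
'e': index 1 in ['d', 'e'] -> ['e', 'd']
'e': index 0 in ['e', 'd'] -> ['e', 'd']
'e': index 0 in ['e', 'd'] -> ['e', 'd']
'd': index 1 in ['e', 'd'] -> ['d', 'e']
'd': index 0 in ['d', 'e'] -> ['d', 'e']
'e': index 1 in ['d', 'e'] -> ['e', 'd']


Output: [1, 0, 0, 1, 0, 1]


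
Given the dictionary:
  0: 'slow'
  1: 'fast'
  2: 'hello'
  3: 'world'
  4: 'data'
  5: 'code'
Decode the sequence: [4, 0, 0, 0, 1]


Look up each index in the dictionary:
  4 -> 'data'
  0 -> 'slow'
  0 -> 'slow'
  0 -> 'slow'
  1 -> 'fast'

Decoded: "data slow slow slow fast"


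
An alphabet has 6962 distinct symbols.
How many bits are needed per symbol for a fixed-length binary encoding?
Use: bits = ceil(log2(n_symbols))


log2(6962) = 12.7653
Bracket: 2^12 = 4096 < 6962 <= 2^13 = 8192
So ceil(log2(6962)) = 13

bits = ceil(log2(6962)) = ceil(12.7653) = 13 bits
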